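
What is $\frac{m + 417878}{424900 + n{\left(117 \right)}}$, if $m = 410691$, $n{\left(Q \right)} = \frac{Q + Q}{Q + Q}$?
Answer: $\frac{828569}{424901} \approx 1.95$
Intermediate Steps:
$n{\left(Q \right)} = 1$ ($n{\left(Q \right)} = \frac{2 Q}{2 Q} = 2 Q \frac{1}{2 Q} = 1$)
$\frac{m + 417878}{424900 + n{\left(117 \right)}} = \frac{410691 + 417878}{424900 + 1} = \frac{828569}{424901}$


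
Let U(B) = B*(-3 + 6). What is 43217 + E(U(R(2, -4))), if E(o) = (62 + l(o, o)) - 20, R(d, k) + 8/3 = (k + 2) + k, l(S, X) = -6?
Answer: 43253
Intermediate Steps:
R(d, k) = -2/3 + 2*k (R(d, k) = -8/3 + ((k + 2) + k) = -8/3 + ((2 + k) + k) = -8/3 + (2 + 2*k) = -2/3 + 2*k)
U(B) = 3*B (U(B) = B*3 = 3*B)
E(o) = 36 (E(o) = (62 - 6) - 20 = 56 - 20 = 36)
43217 + E(U(R(2, -4))) = 43217 + 36 = 43253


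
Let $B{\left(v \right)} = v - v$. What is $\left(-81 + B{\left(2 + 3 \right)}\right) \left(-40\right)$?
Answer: $3240$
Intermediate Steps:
$B{\left(v \right)} = 0$
$\left(-81 + B{\left(2 + 3 \right)}\right) \left(-40\right) = \left(-81 + 0\right) \left(-40\right) = \left(-81\right) \left(-40\right) = 3240$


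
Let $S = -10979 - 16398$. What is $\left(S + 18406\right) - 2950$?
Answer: $-11921$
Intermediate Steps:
$S = -27377$ ($S = -10979 - 16398 = -27377$)
$\left(S + 18406\right) - 2950 = \left(-27377 + 18406\right) - 2950 = -8971 - 2950 = -11921$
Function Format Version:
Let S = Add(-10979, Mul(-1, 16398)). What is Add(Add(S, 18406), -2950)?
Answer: -11921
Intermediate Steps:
S = -27377 (S = Add(-10979, -16398) = -27377)
Add(Add(S, 18406), -2950) = Add(Add(-27377, 18406), -2950) = Add(-8971, -2950) = -11921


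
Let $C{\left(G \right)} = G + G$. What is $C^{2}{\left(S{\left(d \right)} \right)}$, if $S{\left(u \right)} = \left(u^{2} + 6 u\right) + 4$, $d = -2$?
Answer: $64$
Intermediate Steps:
$S{\left(u \right)} = 4 + u^{2} + 6 u$
$C{\left(G \right)} = 2 G$
$C^{2}{\left(S{\left(d \right)} \right)} = \left(2 \left(4 + \left(-2\right)^{2} + 6 \left(-2\right)\right)\right)^{2} = \left(2 \left(4 + 4 - 12\right)\right)^{2} = \left(2 \left(-4\right)\right)^{2} = \left(-8\right)^{2} = 64$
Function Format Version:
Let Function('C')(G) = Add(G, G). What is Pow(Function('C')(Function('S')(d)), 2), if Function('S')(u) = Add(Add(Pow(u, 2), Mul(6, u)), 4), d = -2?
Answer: 64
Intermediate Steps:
Function('S')(u) = Add(4, Pow(u, 2), Mul(6, u))
Function('C')(G) = Mul(2, G)
Pow(Function('C')(Function('S')(d)), 2) = Pow(Mul(2, Add(4, Pow(-2, 2), Mul(6, -2))), 2) = Pow(Mul(2, Add(4, 4, -12)), 2) = Pow(Mul(2, -4), 2) = Pow(-8, 2) = 64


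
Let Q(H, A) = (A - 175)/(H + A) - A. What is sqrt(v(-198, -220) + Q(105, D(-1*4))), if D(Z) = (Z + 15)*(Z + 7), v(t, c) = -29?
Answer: I*sqrt(300081)/69 ≈ 7.9391*I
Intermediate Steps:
D(Z) = (7 + Z)*(15 + Z) (D(Z) = (15 + Z)*(7 + Z) = (7 + Z)*(15 + Z))
Q(H, A) = -A + (-175 + A)/(A + H) (Q(H, A) = (-175 + A)/(A + H) - A = -A + (-175 + A)/(A + H))
sqrt(v(-198, -220) + Q(105, D(-1*4))) = sqrt(-29 + (-175 + (105 + (-1*4)**2 + 22*(-1*4)) - (105 + (-1*4)**2 + 22*(-1*4))**2 - 1*(105 + (-1*4)**2 + 22*(-1*4))*105)/((105 + (-1*4)**2 + 22*(-1*4)) + 105)) = sqrt(-29 + (-175 + (105 + (-4)**2 + 22*(-4)) - (105 + (-4)**2 + 22*(-4))**2 - 1*(105 + (-4)**2 + 22*(-4))*105)/((105 + (-4)**2 + 22*(-4)) + 105)) = sqrt(-29 + (-175 + (105 + 16 - 88) - (105 + 16 - 88)**2 - 1*(105 + 16 - 88)*105)/((105 + 16 - 88) + 105)) = sqrt(-29 + (-175 + 33 - 1*33**2 - 1*33*105)/(33 + 105)) = sqrt(-29 + (-175 + 33 - 1*1089 - 3465)/138) = sqrt(-29 + (-175 + 33 - 1089 - 3465)/138) = sqrt(-29 + (1/138)*(-4696)) = sqrt(-29 - 2348/69) = sqrt(-4349/69) = I*sqrt(300081)/69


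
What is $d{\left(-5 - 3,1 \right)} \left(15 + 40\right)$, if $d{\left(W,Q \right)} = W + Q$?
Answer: $-385$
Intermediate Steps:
$d{\left(W,Q \right)} = Q + W$
$d{\left(-5 - 3,1 \right)} \left(15 + 40\right) = \left(1 - 8\right) \left(15 + 40\right) = \left(1 - 8\right) 55 = \left(-7\right) 55 = -385$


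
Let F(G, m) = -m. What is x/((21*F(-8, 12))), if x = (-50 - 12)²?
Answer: -961/63 ≈ -15.254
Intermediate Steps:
x = 3844 (x = (-62)² = 3844)
x/((21*F(-8, 12))) = 3844/((21*(-1*12))) = 3844/((21*(-12))) = 3844/(-252) = 3844*(-1/252) = -961/63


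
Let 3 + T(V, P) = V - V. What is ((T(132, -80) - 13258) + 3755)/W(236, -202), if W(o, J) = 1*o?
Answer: -4753/118 ≈ -40.280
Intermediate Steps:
W(o, J) = o
T(V, P) = -3 (T(V, P) = -3 + (V - V) = -3 + 0 = -3)
((T(132, -80) - 13258) + 3755)/W(236, -202) = ((-3 - 13258) + 3755)/236 = (-13261 + 3755)*(1/236) = -9506*1/236 = -4753/118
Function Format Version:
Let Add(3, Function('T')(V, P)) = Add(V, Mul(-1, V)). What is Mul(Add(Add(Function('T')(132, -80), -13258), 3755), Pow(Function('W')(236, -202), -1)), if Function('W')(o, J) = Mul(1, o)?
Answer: Rational(-4753, 118) ≈ -40.280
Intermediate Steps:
Function('W')(o, J) = o
Function('T')(V, P) = -3 (Function('T')(V, P) = Add(-3, Add(V, Mul(-1, V))) = Add(-3, 0) = -3)
Mul(Add(Add(Function('T')(132, -80), -13258), 3755), Pow(Function('W')(236, -202), -1)) = Mul(Add(Add(-3, -13258), 3755), Pow(236, -1)) = Mul(Add(-13261, 3755), Rational(1, 236)) = Mul(-9506, Rational(1, 236)) = Rational(-4753, 118)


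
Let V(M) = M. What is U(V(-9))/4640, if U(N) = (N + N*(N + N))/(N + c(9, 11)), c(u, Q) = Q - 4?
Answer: -153/9280 ≈ -0.016487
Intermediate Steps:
c(u, Q) = -4 + Q
U(N) = (N + 2*N²)/(7 + N) (U(N) = (N + N*(N + N))/(N + (-4 + 11)) = (N + N*(2*N))/(N + 7) = (N + 2*N²)/(7 + N))
U(V(-9))/4640 = -9*(1 + 2*(-9))/(7 - 9)/4640 = -9*(1 - 18)/(-2)*(1/4640) = -9*(-½)*(-17)*(1/4640) = -153/2*1/4640 = -153/9280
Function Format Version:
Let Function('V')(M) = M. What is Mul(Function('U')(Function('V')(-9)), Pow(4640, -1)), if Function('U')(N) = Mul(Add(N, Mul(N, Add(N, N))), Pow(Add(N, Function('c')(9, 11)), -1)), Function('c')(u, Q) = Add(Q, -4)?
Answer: Rational(-153, 9280) ≈ -0.016487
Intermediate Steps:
Function('c')(u, Q) = Add(-4, Q)
Function('U')(N) = Mul(Pow(Add(7, N), -1), Add(N, Mul(2, Pow(N, 2)))) (Function('U')(N) = Mul(Add(N, Mul(N, Add(N, N))), Pow(Add(N, Add(-4, 11)), -1)) = Mul(Add(N, Mul(N, Mul(2, N))), Pow(Add(N, 7), -1)) = Mul(Add(N, Mul(2, Pow(N, 2))), Pow(Add(7, N), -1)) = Mul(Pow(Add(7, N), -1), Add(N, Mul(2, Pow(N, 2)))))
Mul(Function('U')(Function('V')(-9)), Pow(4640, -1)) = Mul(Mul(-9, Pow(Add(7, -9), -1), Add(1, Mul(2, -9))), Pow(4640, -1)) = Mul(Mul(-9, Pow(-2, -1), Add(1, -18)), Rational(1, 4640)) = Mul(Mul(-9, Rational(-1, 2), -17), Rational(1, 4640)) = Mul(Rational(-153, 2), Rational(1, 4640)) = Rational(-153, 9280)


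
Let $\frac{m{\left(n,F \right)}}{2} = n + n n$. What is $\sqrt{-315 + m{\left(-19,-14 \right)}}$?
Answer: $3 \sqrt{41} \approx 19.209$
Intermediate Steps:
$m{\left(n,F \right)} = 2 n + 2 n^{2}$ ($m{\left(n,F \right)} = 2 \left(n + n n\right) = 2 \left(n + n^{2}\right) = 2 n + 2 n^{2}$)
$\sqrt{-315 + m{\left(-19,-14 \right)}} = \sqrt{-315 + 2 \left(-19\right) \left(1 - 19\right)} = \sqrt{-315 + 2 \left(-19\right) \left(-18\right)} = \sqrt{-315 + 684} = \sqrt{369} = 3 \sqrt{41}$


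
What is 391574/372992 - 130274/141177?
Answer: 3345041395/26328945792 ≈ 0.12705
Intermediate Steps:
391574/372992 - 130274/141177 = 391574*(1/372992) - 130274*1/141177 = 195787/186496 - 130274/141177 = 3345041395/26328945792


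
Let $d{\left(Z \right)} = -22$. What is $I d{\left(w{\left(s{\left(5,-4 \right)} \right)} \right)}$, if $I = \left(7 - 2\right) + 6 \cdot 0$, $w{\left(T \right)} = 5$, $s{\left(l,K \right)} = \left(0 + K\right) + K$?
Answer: $-110$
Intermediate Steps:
$s{\left(l,K \right)} = 2 K$ ($s{\left(l,K \right)} = K + K = 2 K$)
$I = 5$ ($I = 5 + 0 = 5$)
$I d{\left(w{\left(s{\left(5,-4 \right)} \right)} \right)} = 5 \left(-22\right) = -110$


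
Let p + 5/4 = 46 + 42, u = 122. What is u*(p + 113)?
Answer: 48739/2 ≈ 24370.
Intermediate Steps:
p = 347/4 (p = -5/4 + (46 + 42) = -5/4 + 88 = 347/4 ≈ 86.750)
u*(p + 113) = 122*(347/4 + 113) = 122*(799/4) = 48739/2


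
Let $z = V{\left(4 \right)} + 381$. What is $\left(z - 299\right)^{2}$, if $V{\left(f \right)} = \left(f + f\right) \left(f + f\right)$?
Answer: $21316$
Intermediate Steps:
$V{\left(f \right)} = 4 f^{2}$ ($V{\left(f \right)} = 2 f 2 f = 4 f^{2}$)
$z = 445$ ($z = 4 \cdot 4^{2} + 381 = 4 \cdot 16 + 381 = 64 + 381 = 445$)
$\left(z - 299\right)^{2} = \left(445 - 299\right)^{2} = 146^{2} = 21316$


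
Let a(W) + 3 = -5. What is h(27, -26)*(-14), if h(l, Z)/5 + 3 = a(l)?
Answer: 770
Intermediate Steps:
a(W) = -8 (a(W) = -3 - 5 = -8)
h(l, Z) = -55 (h(l, Z) = -15 + 5*(-8) = -15 - 40 = -55)
h(27, -26)*(-14) = -55*(-14) = 770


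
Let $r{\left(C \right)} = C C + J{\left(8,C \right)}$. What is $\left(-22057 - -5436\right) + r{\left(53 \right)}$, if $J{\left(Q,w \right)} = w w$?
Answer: $-11003$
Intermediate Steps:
$J{\left(Q,w \right)} = w^{2}$
$r{\left(C \right)} = 2 C^{2}$ ($r{\left(C \right)} = C C + C^{2} = C^{2} + C^{2} = 2 C^{2}$)
$\left(-22057 - -5436\right) + r{\left(53 \right)} = \left(-22057 - -5436\right) + 2 \cdot 53^{2} = \left(-22057 + 5436\right) + 2 \cdot 2809 = -16621 + 5618 = -11003$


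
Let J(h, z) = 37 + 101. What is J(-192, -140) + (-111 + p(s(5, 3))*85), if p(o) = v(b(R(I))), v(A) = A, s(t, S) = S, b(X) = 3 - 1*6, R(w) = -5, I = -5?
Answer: -228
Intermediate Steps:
b(X) = -3 (b(X) = 3 - 6 = -3)
J(h, z) = 138
p(o) = -3
J(-192, -140) + (-111 + p(s(5, 3))*85) = 138 + (-111 - 3*85) = 138 + (-111 - 255) = 138 - 366 = -228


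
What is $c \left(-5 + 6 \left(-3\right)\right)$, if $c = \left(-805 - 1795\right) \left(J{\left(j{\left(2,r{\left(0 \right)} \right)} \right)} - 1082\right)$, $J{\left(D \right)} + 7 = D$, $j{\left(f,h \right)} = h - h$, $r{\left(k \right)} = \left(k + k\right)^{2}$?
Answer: $-65122200$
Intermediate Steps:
$r{\left(k \right)} = 4 k^{2}$ ($r{\left(k \right)} = \left(2 k\right)^{2} = 4 k^{2}$)
$j{\left(f,h \right)} = 0$
$J{\left(D \right)} = -7 + D$
$c = 2831400$ ($c = \left(-805 - 1795\right) \left(\left(-7 + 0\right) - 1082\right) = - 2600 \left(-7 - 1082\right) = \left(-2600\right) \left(-1089\right) = 2831400$)
$c \left(-5 + 6 \left(-3\right)\right) = 2831400 \left(-5 + 6 \left(-3\right)\right) = 2831400 \left(-5 - 18\right) = 2831400 \left(-23\right) = -65122200$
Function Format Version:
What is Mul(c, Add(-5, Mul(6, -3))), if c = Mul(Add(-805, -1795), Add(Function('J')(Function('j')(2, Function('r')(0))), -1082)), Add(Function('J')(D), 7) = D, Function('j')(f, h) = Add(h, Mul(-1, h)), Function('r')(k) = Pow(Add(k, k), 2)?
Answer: -65122200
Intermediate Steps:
Function('r')(k) = Mul(4, Pow(k, 2)) (Function('r')(k) = Pow(Mul(2, k), 2) = Mul(4, Pow(k, 2)))
Function('j')(f, h) = 0
Function('J')(D) = Add(-7, D)
c = 2831400 (c = Mul(Add(-805, -1795), Add(Add(-7, 0), -1082)) = Mul(-2600, Add(-7, -1082)) = Mul(-2600, -1089) = 2831400)
Mul(c, Add(-5, Mul(6, -3))) = Mul(2831400, Add(-5, Mul(6, -3))) = Mul(2831400, Add(-5, -18)) = Mul(2831400, -23) = -65122200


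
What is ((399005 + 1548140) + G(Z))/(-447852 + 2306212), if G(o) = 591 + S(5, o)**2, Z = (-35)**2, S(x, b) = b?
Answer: 492623/265480 ≈ 1.8556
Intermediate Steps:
Z = 1225
G(o) = 591 + o**2
((399005 + 1548140) + G(Z))/(-447852 + 2306212) = ((399005 + 1548140) + (591 + 1225**2))/(-447852 + 2306212) = (1947145 + (591 + 1500625))/1858360 = (1947145 + 1501216)*(1/1858360) = 3448361*(1/1858360) = 492623/265480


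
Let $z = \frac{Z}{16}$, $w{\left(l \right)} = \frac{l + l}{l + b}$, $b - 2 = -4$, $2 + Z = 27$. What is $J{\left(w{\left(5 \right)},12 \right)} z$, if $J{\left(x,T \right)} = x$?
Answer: $\frac{125}{24} \approx 5.2083$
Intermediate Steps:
$Z = 25$ ($Z = -2 + 27 = 25$)
$b = -2$ ($b = 2 - 4 = -2$)
$w{\left(l \right)} = \frac{2 l}{-2 + l}$ ($w{\left(l \right)} = \frac{l + l}{l - 2} = \frac{2 l}{-2 + l}$)
$z = \frac{25}{16} \approx 1.5625$
$J{\left(w{\left(5 \right)},12 \right)} z = 2 \cdot 5 \frac{1}{-2 + 5} \cdot \frac{25}{16} = 2 \cdot 5 \cdot \frac{1}{3} \cdot \frac{25}{16} = \frac{10}{3} \cdot \frac{25}{16} = \frac{125}{24}$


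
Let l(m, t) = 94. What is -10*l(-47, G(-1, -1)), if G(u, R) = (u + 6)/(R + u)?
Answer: -940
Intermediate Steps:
G(u, R) = (6 + u)/(R + u)
-10*l(-47, G(-1, -1)) = -10*94 = -940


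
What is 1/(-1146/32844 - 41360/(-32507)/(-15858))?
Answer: -1410912568422/49343070893 ≈ -28.594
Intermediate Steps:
1/(-1146/32844 - 41360/(-32507)/(-15858)) = 1/(-1146*1/32844 - 41360*(-1/32507)*(-1/15858)) = 1/(-191/5474 + (41360/32507)*(-1/15858)) = 1/(-191/5474 - 20680/257748003) = 1/(-49343070893/1410912568422) = -1410912568422/49343070893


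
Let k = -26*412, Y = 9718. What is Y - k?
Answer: 20430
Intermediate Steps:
k = -10712
Y - k = 9718 - 1*(-10712) = 9718 + 10712 = 20430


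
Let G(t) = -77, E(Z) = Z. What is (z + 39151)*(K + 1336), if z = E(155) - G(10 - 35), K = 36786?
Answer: 1501358726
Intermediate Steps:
z = 232 (z = 155 - 1*(-77) = 155 + 77 = 232)
(z + 39151)*(K + 1336) = (232 + 39151)*(36786 + 1336) = 39383*38122 = 1501358726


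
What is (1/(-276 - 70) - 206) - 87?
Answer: -101379/346 ≈ -293.00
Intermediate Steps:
(1/(-276 - 70) - 206) - 87 = (1/(-346) - 206) - 87 = (-1/346 - 206) - 87 = -71277/346 - 87 = -101379/346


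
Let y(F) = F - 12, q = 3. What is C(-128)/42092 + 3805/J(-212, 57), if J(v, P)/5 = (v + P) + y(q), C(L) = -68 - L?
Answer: -8005543/1725772 ≈ -4.6388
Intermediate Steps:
y(F) = -12 + F
J(v, P) = -45 + 5*P + 5*v (J(v, P) = 5*((v + P) + (-12 + 3)) = 5*((P + v) - 9) = 5*(-9 + P + v) = -45 + 5*P + 5*v)
C(-128)/42092 + 3805/J(-212, 57) = (-68 - 1*(-128))/42092 + 3805/(-45 + 5*57 + 5*(-212)) = (-68 + 128)*(1/42092) + 3805/(-45 + 285 - 1060) = 60*(1/42092) + 3805/(-820) = 15/10523 + 3805*(-1/820) = 15/10523 - 761/164 = -8005543/1725772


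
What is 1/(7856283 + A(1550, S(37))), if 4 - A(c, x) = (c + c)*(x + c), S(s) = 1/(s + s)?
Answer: 37/112896069 ≈ 3.2774e-7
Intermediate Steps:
S(s) = 1/(2*s)
A(c, x) = 4 - 2*c*(c + x) (A(c, x) = 4 - (c + c)*(x + c) = 4 - 2*c*(c + x))
1/(7856283 + A(1550, S(37))) = 1/(7856283 + (4 - 2*1550² - 2*1550*(½)/37)) = 1/(7856283 + (4 - 2*2402500 - 2*1550*(½)*(1/37))) = 1/(7856283 + (4 - 4805000 - 2*1550*1/74)) = 1/(7856283 + (4 - 4805000 - 1550/37)) = 1/(7856283 - 177786402/37) = 1/(112896069/37) = 37/112896069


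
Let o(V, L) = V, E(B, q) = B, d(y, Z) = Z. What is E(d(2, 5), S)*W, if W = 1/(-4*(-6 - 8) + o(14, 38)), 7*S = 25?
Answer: 1/14 ≈ 0.071429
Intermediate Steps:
S = 25/7 (S = (⅐)*25 = 25/7 ≈ 3.5714)
W = 1/70 (W = 1/(-4*(-6 - 8) + 14) = 1/(-4*(-14) + 14) = 1/(56 + 14) = 1/70 ≈ 0.014286)
E(d(2, 5), S)*W = 5*(1/70) = 1/14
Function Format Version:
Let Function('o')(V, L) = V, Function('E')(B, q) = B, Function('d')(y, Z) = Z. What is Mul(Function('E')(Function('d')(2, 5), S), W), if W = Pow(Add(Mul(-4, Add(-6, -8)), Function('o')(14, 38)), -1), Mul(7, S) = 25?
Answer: Rational(1, 14) ≈ 0.071429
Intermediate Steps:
S = Rational(25, 7) (S = Mul(Rational(1, 7), 25) = Rational(25, 7) ≈ 3.5714)
W = Rational(1, 70) (W = Pow(Add(Mul(-4, Add(-6, -8)), 14), -1) = Pow(Add(Mul(-4, -14), 14), -1) = Pow(Add(56, 14), -1) = Pow(70, -1) = Rational(1, 70) ≈ 0.014286)
Mul(Function('E')(Function('d')(2, 5), S), W) = Mul(5, Rational(1, 70)) = Rational(1, 14)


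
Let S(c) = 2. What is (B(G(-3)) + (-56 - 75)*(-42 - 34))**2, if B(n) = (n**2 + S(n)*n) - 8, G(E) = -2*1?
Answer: 98962704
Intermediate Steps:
G(E) = -2
B(n) = -8 + n**2 + 2*n (B(n) = (n**2 + 2*n) - 8 = -8 + n**2 + 2*n)
(B(G(-3)) + (-56 - 75)*(-42 - 34))**2 = ((-8 + (-2)**2 + 2*(-2)) + (-56 - 75)*(-42 - 34))**2 = ((-8 + 4 - 4) - 131*(-76))**2 = (-8 + 9956)**2 = 9948**2 = 98962704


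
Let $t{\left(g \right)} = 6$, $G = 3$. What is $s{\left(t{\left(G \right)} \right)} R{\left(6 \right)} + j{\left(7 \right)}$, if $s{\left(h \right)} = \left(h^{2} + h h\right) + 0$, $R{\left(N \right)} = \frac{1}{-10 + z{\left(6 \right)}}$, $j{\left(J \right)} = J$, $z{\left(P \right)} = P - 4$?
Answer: $-2$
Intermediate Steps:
$z{\left(P \right)} = -4 + P$
$R{\left(N \right)} = - \frac{1}{8}$ ($R{\left(N \right)} = \frac{1}{-10 + \left(-4 + 6\right)} = \frac{1}{-10 + 2} = \frac{1}{-8} = - \frac{1}{8}$)
$s{\left(h \right)} = 2 h^{2}$ ($s{\left(h \right)} = \left(h^{2} + h^{2}\right) + 0 = 2 h^{2} + 0 = 2 h^{2}$)
$s{\left(t{\left(G \right)} \right)} R{\left(6 \right)} + j{\left(7 \right)} = 2 \cdot 6^{2} \left(- \frac{1}{8}\right) + 7 = 2 \cdot 36 \left(- \frac{1}{8}\right) + 7 = 72 \left(- \frac{1}{8}\right) + 7 = -9 + 7 = -2$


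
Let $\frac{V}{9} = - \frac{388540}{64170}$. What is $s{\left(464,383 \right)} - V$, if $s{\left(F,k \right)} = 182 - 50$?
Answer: $\frac{132970}{713} \approx 186.49$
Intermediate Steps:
$s{\left(F,k \right)} = 132$
$V = - \frac{38854}{713}$ ($V = 9 \left(- \frac{388540}{64170}\right) = 9 \left(\left(-388540\right) \frac{1}{64170}\right) = 9 \left(- \frac{38854}{6417}\right) = - \frac{38854}{713} \approx -54.494$)
$s{\left(464,383 \right)} - V = 132 - - \frac{38854}{713} = 132 + \frac{38854}{713} = \frac{132970}{713}$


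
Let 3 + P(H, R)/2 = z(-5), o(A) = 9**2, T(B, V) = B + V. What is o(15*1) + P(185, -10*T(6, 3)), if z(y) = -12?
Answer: 51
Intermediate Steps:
o(A) = 81
P(H, R) = -30 (P(H, R) = -6 + 2*(-12) = -6 - 24 = -30)
o(15*1) + P(185, -10*T(6, 3)) = 81 - 30 = 51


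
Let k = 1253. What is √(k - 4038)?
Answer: I*√2785 ≈ 52.773*I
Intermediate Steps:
√(k - 4038) = √(1253 - 4038) = √(-2785) = I*√2785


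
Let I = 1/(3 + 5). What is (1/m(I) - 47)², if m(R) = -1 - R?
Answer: 185761/81 ≈ 2293.3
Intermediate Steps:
I = ⅛ (I = 1/8 = ⅛ ≈ 0.12500)
(1/m(I) - 47)² = (1/(-1 - 1*⅛) - 47)² = (1/(-1 - ⅛) - 47)² = (1/(-9/8) - 47)² = (-8/9 - 47)² = (-431/9)² = 185761/81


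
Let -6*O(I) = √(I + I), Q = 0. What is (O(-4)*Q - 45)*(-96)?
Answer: 4320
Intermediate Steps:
O(I) = -√2*√I/6 (O(I) = -√(I + I)/6 = -√2*√I/6)
(O(-4)*Q - 45)*(-96) = (-√2*√(-4)/6*0 - 45)*(-96) = (-√2*2*I/6*0 - 45)*(-96) = (-I*√2/3*0 - 45)*(-96) = (0 - 45)*(-96) = -45*(-96) = 4320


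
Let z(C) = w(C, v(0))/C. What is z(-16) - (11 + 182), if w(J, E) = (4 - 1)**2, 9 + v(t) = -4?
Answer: -3097/16 ≈ -193.56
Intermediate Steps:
v(t) = -13 (v(t) = -9 - 4 = -13)
w(J, E) = 9 (w(J, E) = 3**2 = 9)
z(C) = 9/C
z(-16) - (11 + 182) = 9/(-16) - (11 + 182) = 9*(-1/16) - 1*193 = -9/16 - 193 = -3097/16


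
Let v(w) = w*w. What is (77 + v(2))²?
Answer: 6561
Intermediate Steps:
v(w) = w²
(77 + v(2))² = (77 + 2²)² = (77 + 4)² = 81² = 6561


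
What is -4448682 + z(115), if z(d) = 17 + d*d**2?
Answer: -2927790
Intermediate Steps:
z(d) = 17 + d**3
-4448682 + z(115) = -4448682 + (17 + 115**3) = -4448682 + (17 + 1520875) = -4448682 + 1520892 = -2927790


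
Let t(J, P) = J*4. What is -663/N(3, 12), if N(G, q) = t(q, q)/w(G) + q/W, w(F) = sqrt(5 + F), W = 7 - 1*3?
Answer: 221/31 - 884*sqrt(2)/31 ≈ -33.199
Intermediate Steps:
t(J, P) = 4*J
W = 4 (W = 7 - 3 = 4)
N(G, q) = q/4 + 4*q/sqrt(5 + G) (N(G, q) = (4*q)/(sqrt(5 + G)) + q/4 = (4*q)/sqrt(5 + G) + q*(1/4) = 4*q/sqrt(5 + G) + q/4 = q/4 + 4*q/sqrt(5 + G))
-663/N(3, 12) = -663/((1/4)*12 + 4*12/sqrt(5 + 3)) = -663/(3 + 4*12/sqrt(8)) = -663/(3 + 4*12*(sqrt(2)/4)) = -663/(3 + 12*sqrt(2))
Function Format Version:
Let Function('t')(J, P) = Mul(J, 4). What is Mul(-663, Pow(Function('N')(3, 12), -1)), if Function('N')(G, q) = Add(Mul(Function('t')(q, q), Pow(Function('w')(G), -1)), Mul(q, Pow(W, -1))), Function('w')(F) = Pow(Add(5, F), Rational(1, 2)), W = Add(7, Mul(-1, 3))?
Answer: Add(Rational(221, 31), Mul(Rational(-884, 31), Pow(2, Rational(1, 2)))) ≈ -33.199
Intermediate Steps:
Function('t')(J, P) = Mul(4, J)
W = 4 (W = Add(7, -3) = 4)
Function('N')(G, q) = Add(Mul(Rational(1, 4), q), Mul(4, q, Pow(Add(5, G), Rational(-1, 2)))) (Function('N')(G, q) = Add(Mul(Mul(4, q), Pow(Pow(Add(5, G), Rational(1, 2)), -1)), Mul(q, Pow(4, -1))) = Add(Mul(Mul(4, q), Pow(Add(5, G), Rational(-1, 2))), Mul(q, Rational(1, 4))) = Add(Mul(4, q, Pow(Add(5, G), Rational(-1, 2))), Mul(Rational(1, 4), q)) = Add(Mul(Rational(1, 4), q), Mul(4, q, Pow(Add(5, G), Rational(-1, 2)))))
Mul(-663, Pow(Function('N')(3, 12), -1)) = Mul(-663, Pow(Add(Mul(Rational(1, 4), 12), Mul(4, 12, Pow(Add(5, 3), Rational(-1, 2)))), -1)) = Mul(-663, Pow(Add(3, Mul(4, 12, Pow(8, Rational(-1, 2)))), -1)) = Mul(-663, Pow(Add(3, Mul(4, 12, Mul(Rational(1, 4), Pow(2, Rational(1, 2))))), -1)) = Mul(-663, Pow(Add(3, Mul(12, Pow(2, Rational(1, 2)))), -1))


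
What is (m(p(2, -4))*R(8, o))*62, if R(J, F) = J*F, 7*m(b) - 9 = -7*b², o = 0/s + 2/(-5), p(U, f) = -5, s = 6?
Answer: 164672/35 ≈ 4704.9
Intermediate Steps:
o = -⅖ (o = 0/6 + 2/(-5) = 0*(⅙) + 2*(-⅕) = 0 - ⅖ = -⅖ ≈ -0.40000)
m(b) = 9/7 - b² (m(b) = 9/7 + (-7*b²)/7 = 9/7 - b²)
R(J, F) = F*J
(m(p(2, -4))*R(8, o))*62 = ((9/7 - 1*(-5)²)*(-⅖*8))*62 = ((9/7 - 1*25)*(-16/5))*62 = ((9/7 - 25)*(-16/5))*62 = -166/7*(-16/5)*62 = (2656/35)*62 = 164672/35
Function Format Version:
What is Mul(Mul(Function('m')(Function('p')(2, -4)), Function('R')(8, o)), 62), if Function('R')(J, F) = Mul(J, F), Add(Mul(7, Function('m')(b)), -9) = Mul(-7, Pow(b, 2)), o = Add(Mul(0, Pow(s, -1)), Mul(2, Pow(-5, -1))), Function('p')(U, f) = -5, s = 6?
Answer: Rational(164672, 35) ≈ 4704.9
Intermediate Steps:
o = Rational(-2, 5) (o = Add(Mul(0, Pow(6, -1)), Mul(2, Pow(-5, -1))) = Add(Mul(0, Rational(1, 6)), Mul(2, Rational(-1, 5))) = Add(0, Rational(-2, 5)) = Rational(-2, 5) ≈ -0.40000)
Function('m')(b) = Add(Rational(9, 7), Mul(-1, Pow(b, 2))) (Function('m')(b) = Add(Rational(9, 7), Mul(Rational(1, 7), Mul(-7, Pow(b, 2)))) = Add(Rational(9, 7), Mul(-1, Pow(b, 2))))
Function('R')(J, F) = Mul(F, J)
Mul(Mul(Function('m')(Function('p')(2, -4)), Function('R')(8, o)), 62) = Mul(Mul(Add(Rational(9, 7), Mul(-1, Pow(-5, 2))), Mul(Rational(-2, 5), 8)), 62) = Mul(Mul(Add(Rational(9, 7), Mul(-1, 25)), Rational(-16, 5)), 62) = Mul(Mul(Add(Rational(9, 7), -25), Rational(-16, 5)), 62) = Mul(Mul(Rational(-166, 7), Rational(-16, 5)), 62) = Mul(Rational(2656, 35), 62) = Rational(164672, 35)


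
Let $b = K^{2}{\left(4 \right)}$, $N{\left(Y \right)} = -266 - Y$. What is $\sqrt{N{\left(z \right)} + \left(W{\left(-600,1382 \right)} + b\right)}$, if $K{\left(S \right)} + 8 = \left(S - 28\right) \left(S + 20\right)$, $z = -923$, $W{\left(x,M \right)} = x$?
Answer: $\sqrt{341113} \approx 584.05$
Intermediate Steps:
$K{\left(S \right)} = -8 + \left(-28 + S\right) \left(20 + S\right)$ ($K{\left(S \right)} = -8 + \left(S - 28\right) \left(S + 20\right) = -8 + \left(S - 28\right) \left(20 + S\right) = -8 + \left(-28 + S\right) \left(20 + S\right)$)
$b = 341056$ ($b = \left(-568 + 4^{2} - 32\right)^{2} = \left(-568 + 16 - 32\right)^{2} = \left(-584\right)^{2} = 341056$)
$\sqrt{N{\left(z \right)} + \left(W{\left(-600,1382 \right)} + b\right)} = \sqrt{\left(-266 - -923\right) + \left(-600 + 341056\right)} = \sqrt{\left(-266 + 923\right) + 340456} = \sqrt{657 + 340456} = \sqrt{341113}$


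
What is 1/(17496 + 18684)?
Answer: 1/36180 ≈ 2.7640e-5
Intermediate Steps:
1/(17496 + 18684) = 1/36180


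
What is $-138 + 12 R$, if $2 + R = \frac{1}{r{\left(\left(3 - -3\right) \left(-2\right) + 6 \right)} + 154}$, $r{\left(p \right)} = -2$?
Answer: $- \frac{6153}{38} \approx -161.92$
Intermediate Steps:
$R = - \frac{303}{152}$ ($R = -2 + \frac{1}{-2 + 154} = -2 + \frac{1}{152} = - \frac{303}{152} \approx -1.9934$)
$-138 + 12 R = -138 + 12 \left(- \frac{303}{152}\right) = -138 - \frac{909}{38} = - \frac{6153}{38}$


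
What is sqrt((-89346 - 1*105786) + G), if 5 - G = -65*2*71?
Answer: I*sqrt(185897) ≈ 431.16*I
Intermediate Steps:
G = 9235 (G = 5 - (-65*2)*71 = 5 - (-130)*71 = 5 - 1*(-9230) = 5 + 9230 = 9235)
sqrt((-89346 - 1*105786) + G) = sqrt((-89346 - 1*105786) + 9235) = sqrt((-89346 - 105786) + 9235) = sqrt(-195132 + 9235) = sqrt(-185897) = I*sqrt(185897)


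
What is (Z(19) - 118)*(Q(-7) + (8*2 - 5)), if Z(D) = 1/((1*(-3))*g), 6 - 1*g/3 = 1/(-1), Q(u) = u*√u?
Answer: -81785/63 + 7435*I*√7/9 ≈ -1298.2 + 2185.7*I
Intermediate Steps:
Q(u) = u^(3/2)
g = 21 (g = 18 - 3/(-1) = 18 - 3*(-1) = 18 + 3 = 21)
Z(D) = -1/63 (Z(D) = 1/((1*(-3))*21) = 1/(-3*21) = 1/(-63) = -1/63)
(Z(19) - 118)*(Q(-7) + (8*2 - 5)) = (-1/63 - 118)*((-7)^(3/2) + (8*2 - 5)) = -7435*(-7*I*√7 + (16 - 5))/63 = -7435*(-7*I*√7 + 11)/63 = -7435*(11 - 7*I*√7)/63 = -81785/63 + 7435*I*√7/9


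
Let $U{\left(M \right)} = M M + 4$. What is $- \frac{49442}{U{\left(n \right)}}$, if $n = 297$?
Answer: $- \frac{49442}{88213} \approx -0.56048$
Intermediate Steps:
$U{\left(M \right)} = 4 + M^{2}$ ($U{\left(M \right)} = M^{2} + 4 = 4 + M^{2}$)
$- \frac{49442}{U{\left(n \right)}} = - \frac{49442}{4 + 297^{2}} = - \frac{49442}{4 + 88209} = - \frac{49442}{88213}$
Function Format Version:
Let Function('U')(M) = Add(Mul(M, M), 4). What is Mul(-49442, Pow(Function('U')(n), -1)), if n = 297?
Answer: Rational(-49442, 88213) ≈ -0.56048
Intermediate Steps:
Function('U')(M) = Add(4, Pow(M, 2)) (Function('U')(M) = Add(Pow(M, 2), 4) = Add(4, Pow(M, 2)))
Mul(-49442, Pow(Function('U')(n), -1)) = Mul(-49442, Pow(Add(4, Pow(297, 2)), -1)) = Mul(-49442, Pow(Add(4, 88209), -1)) = Mul(-49442, Pow(88213, -1)) = Mul(-49442, Rational(1, 88213)) = Rational(-49442, 88213)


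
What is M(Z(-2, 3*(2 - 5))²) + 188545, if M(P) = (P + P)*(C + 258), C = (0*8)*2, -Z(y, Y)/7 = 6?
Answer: 1098769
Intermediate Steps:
Z(y, Y) = -42 (Z(y, Y) = -7*6 = -42)
C = 0 (C = 0*2 = 0)
M(P) = 516*P (M(P) = (P + P)*(0 + 258) = (2*P)*258 = 516*P)
M(Z(-2, 3*(2 - 5))²) + 188545 = 516*(-42)² + 188545 = 516*1764 + 188545 = 910224 + 188545 = 1098769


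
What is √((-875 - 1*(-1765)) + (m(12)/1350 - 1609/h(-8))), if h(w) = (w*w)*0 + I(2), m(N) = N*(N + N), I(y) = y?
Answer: √77142/30 ≈ 9.2581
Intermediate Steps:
m(N) = 2*N² (m(N) = N*(2*N) = 2*N²)
h(w) = 2 (h(w) = (w*w)*0 + 2 = w²*0 + 2 = 0 + 2 = 2)
√((-875 - 1*(-1765)) + (m(12)/1350 - 1609/h(-8))) = √((-875 - 1*(-1765)) + ((2*12²)/1350 - 1609/2)) = √((-875 + 1765) + ((2*144)*(1/1350) - 1609*½)) = √(890 + (288*(1/1350) - 1609/2)) = √(890 + (16/75 - 1609/2)) = √(890 - 120643/150) = √(12857/150) = √77142/30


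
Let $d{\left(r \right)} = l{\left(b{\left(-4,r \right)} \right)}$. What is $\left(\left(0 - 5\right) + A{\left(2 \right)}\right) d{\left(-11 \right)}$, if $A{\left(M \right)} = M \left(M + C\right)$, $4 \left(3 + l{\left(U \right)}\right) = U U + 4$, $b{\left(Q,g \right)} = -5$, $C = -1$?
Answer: $- \frac{51}{4} \approx -12.75$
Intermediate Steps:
$l{\left(U \right)} = -2 + \frac{U^{2}}{4}$ ($l{\left(U \right)} = -3 + \frac{U U + 4}{4} = -3 + \frac{U^{2} + 4}{4} = -3 + \frac{4 + U^{2}}{4} = -3 + \left(1 + \frac{U^{2}}{4}\right) = -2 + \frac{U^{2}}{4}$)
$A{\left(M \right)} = M \left(-1 + M\right)$ ($A{\left(M \right)} = M \left(M - 1\right) = M \left(-1 + M\right)$)
$d{\left(r \right)} = \frac{17}{4}$ ($d{\left(r \right)} = -2 + \frac{\left(-5\right)^{2}}{4} = -2 + \frac{1}{4} \cdot 25 = -2 + \frac{25}{4} = \frac{17}{4}$)
$\left(\left(0 - 5\right) + A{\left(2 \right)}\right) d{\left(-11 \right)} = \left(\left(0 - 5\right) + 2 \left(-1 + 2\right)\right) \frac{17}{4} = \left(-5 + 2 \cdot 1\right) \frac{17}{4} = \left(-5 + 2\right) \frac{17}{4} = \left(-3\right) \frac{17}{4} = - \frac{51}{4}$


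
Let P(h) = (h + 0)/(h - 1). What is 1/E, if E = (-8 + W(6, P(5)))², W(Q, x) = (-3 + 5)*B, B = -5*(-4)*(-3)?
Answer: 1/16384 ≈ 6.1035e-5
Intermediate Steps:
B = -60 (B = 20*(-3) = -60)
P(h) = h/(-1 + h)
W(Q, x) = -120 (W(Q, x) = (-3 + 5)*(-60) = 2*(-60) = -120)
E = 16384 (E = (-8 - 120)² = (-128)² = 16384)
1/E = 1/16384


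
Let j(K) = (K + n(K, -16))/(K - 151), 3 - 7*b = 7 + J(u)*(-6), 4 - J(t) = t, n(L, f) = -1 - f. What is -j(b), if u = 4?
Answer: 101/1061 ≈ 0.095193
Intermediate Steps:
J(t) = 4 - t
b = -4/7 (b = 3/7 - (7 + (4 - 1*4)*(-6))/7 = 3/7 - (7 + (4 - 4)*(-6))/7 = 3/7 - (7 + 0*(-6))/7 = 3/7 - (7 + 0)/7 = 3/7 - ⅐*7 = 3/7 - 1 = -4/7 ≈ -0.57143)
j(K) = (15 + K)/(-151 + K) (j(K) = (K + (-1 - 1*(-16)))/(K - 151) = (K + (-1 + 16))/(-151 + K) = (K + 15)/(-151 + K) = (15 + K)/(-151 + K))
-j(b) = -(15 - 4/7)/(-151 - 4/7) = -101/((-1061/7)*7) = -(-7)*101/(1061*7) = -1*(-101/1061) = 101/1061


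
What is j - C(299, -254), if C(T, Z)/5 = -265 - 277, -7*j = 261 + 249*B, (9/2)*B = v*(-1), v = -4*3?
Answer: 18045/7 ≈ 2577.9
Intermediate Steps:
v = -12
B = 8/3 (B = 2*(-12*(-1))/9 = (2/9)*12 = 8/3 ≈ 2.6667)
j = -925/7 (j = -(261 + 249*(8/3))/7 = -(261 + 664)/7 = -1/7*925 = -925/7 ≈ -132.14)
C(T, Z) = -2710 (C(T, Z) = 5*(-265 - 277) = 5*(-542) = -2710)
j - C(299, -254) = -925/7 - 1*(-2710) = -925/7 + 2710 = 18045/7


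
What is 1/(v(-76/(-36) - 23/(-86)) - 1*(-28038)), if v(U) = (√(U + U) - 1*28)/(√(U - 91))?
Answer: 2949499/(82698052962 + I*√5898998*(3612 - √79163)) ≈ 3.5666e-5 - 3.4888e-9*I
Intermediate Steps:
v(U) = (-28 + √2*√U)/√(-91 + U) (v(U) = (√(2*U) - 28)/(√(-91 + U)) = (√2*√U - 28)/√(-91 + U) = (-28 + √2*√U)/√(-91 + U))
1/(v(-76/(-36) - 23/(-86)) - 1*(-28038)) = 1/((-28 + √2*√(-76/(-36) - 23/(-86)))/√(-91 + (-76/(-36) - 23/(-86))) - 1*(-28038)) = 1/((-28 + √2*√(-76*(-1/36) - 23*(-1/86)))/√(-91 + (-76*(-1/36) - 23*(-1/86))) + 28038) = 1/((-28 + √2*√(19/9 + 23/86))/√(-91 + (19/9 + 23/86)) + 28038) = 1/((-28 + √2*√(1841/774))/√(-91 + 1841/774) + 28038) = 1/((-28 + √2*(√158326/258))/√(-68593/774) + 28038) = 1/((-3*I*√5898998/68593)*(-28 + √79163/129) + 28038) = 1/(-3*I*√5898998*(-28 + √79163/129)/68593 + 28038) = 1/(28038 - 3*I*√5898998*(-28 + √79163/129)/68593)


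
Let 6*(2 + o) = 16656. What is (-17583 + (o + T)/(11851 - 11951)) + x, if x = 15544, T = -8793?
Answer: -197881/100 ≈ -1978.8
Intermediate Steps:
o = 2774 (o = -2 + (⅙)*16656 = -2 + 2776 = 2774)
(-17583 + (o + T)/(11851 - 11951)) + x = (-17583 + (2774 - 8793)/(11851 - 11951)) + 15544 = (-17583 - 6019/(-100)) + 15544 = (-17583 - 6019*(-1/100)) + 15544 = (-17583 + 6019/100) + 15544 = -1752281/100 + 15544 = -197881/100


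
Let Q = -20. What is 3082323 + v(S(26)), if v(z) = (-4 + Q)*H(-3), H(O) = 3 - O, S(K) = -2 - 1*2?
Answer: 3082179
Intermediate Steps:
S(K) = -4 (S(K) = -2 - 2 = -4)
v(z) = -144 (v(z) = (-4 - 20)*(3 - 1*(-3)) = -24*(3 + 3) = -24*6 = -144)
3082323 + v(S(26)) = 3082323 - 144 = 3082179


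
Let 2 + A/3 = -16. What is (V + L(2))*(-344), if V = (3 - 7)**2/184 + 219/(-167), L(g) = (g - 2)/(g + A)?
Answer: 1617832/3841 ≈ 421.20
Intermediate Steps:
A = -54 (A = -6 + 3*(-16) = -6 - 48 = -54)
L(g) = (-2 + g)/(-54 + g) (L(g) = (g - 2)/(g - 54) = (-2 + g)/(-54 + g))
V = -4703/3841 (V = (-4)**2*(1/184) + 219*(-1/167) = 16*(1/184) - 219/167 = 2/23 - 219/167 = -4703/3841 ≈ -1.2244)
(V + L(2))*(-344) = (-4703/3841 + (-2 + 2)/(-54 + 2))*(-344) = (-4703/3841 + 0/(-52))*(-344) = (-4703/3841 - 1/52*0)*(-344) = (-4703/3841 + 0)*(-344) = -4703/3841*(-344) = 1617832/3841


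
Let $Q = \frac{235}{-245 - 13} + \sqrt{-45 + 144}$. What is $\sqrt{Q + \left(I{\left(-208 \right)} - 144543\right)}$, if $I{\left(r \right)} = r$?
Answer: $\frac{\sqrt{-9635266194 + 199692 \sqrt{11}}}{258} \approx 380.45 i$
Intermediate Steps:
$Q = - \frac{235}{258} + 3 \sqrt{11}$ ($Q = \frac{235}{-258} + \sqrt{99} = 235 \left(- \frac{1}{258}\right) + 3 \sqrt{11} = - \frac{235}{258} + 3 \sqrt{11} \approx 9.039$)
$\sqrt{Q + \left(I{\left(-208 \right)} - 144543\right)} = \sqrt{\left(- \frac{235}{258} + 3 \sqrt{11}\right) - 144751} = \sqrt{- \frac{37345993}{258} + 3 \sqrt{11}}$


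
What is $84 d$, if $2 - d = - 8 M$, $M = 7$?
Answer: $4872$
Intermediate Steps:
$d = 58$ ($d = 2 - \left(-8\right) 7 = 2 - -56 = 2 + 56 = 58$)
$84 d = 84 \cdot 58 = 4872$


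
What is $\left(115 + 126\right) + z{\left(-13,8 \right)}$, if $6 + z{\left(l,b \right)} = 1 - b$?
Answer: $228$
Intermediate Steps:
$z{\left(l,b \right)} = -5 - b$ ($z{\left(l,b \right)} = -6 - \left(-1 + b\right) = -5 - b$)
$\left(115 + 126\right) + z{\left(-13,8 \right)} = \left(115 + 126\right) - 13 = 241 - 13 = 228$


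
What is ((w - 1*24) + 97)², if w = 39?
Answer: 12544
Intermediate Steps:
((w - 1*24) + 97)² = ((39 - 1*24) + 97)² = ((39 - 24) + 97)² = (15 + 97)² = 112² = 12544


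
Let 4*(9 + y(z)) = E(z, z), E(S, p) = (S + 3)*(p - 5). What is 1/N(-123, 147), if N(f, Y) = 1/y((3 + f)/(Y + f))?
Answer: -4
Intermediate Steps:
E(S, p) = (-5 + p)*(3 + S) (E(S, p) = (3 + S)*(-5 + p) = (-5 + p)*(3 + S))
y(z) = -51/4 - z/2 + z²/4 (y(z) = -9 + (-15 - 5*z + 3*z + z*z)/4 = -9 + (-15 - 5*z + 3*z + z²)/4 = -9 + (-15 + z² - 2*z)/4 = -9 + (-15/4 - z/2 + z²/4) = -51/4 - z/2 + z²/4)
N(f, Y) = 1/(-51/4 - (3 + f)/(2*(Y + f)) + (3 + f)²/(4*(Y + f)²)) (N(f, Y) = 1/(-51/4 - (3 + f)/(2*(Y + f)) + ((3 + f)/(Y + f))²/4) = 1/(-51/4 - (3 + f)/(2*(Y + f)) + ((3 + f)²/(Y + f)²)/4) = 1/(-51/4 - (3 + f)/(2*(Y + f)) + (3 + f)²/(4*(Y + f)²)))
1/N(-123, 147) = 1/(4*(147 - 123)²/((3 - 123)² - 51*(147 - 123)² - 2*(3 - 123)*(147 - 123))) = 1/(4*24²/((-120)² - 51*24² - 2*(-120)*24)) = 1/(4*576/(14400 - 51*576 + 5760)) = 1/(4*576/(14400 - 29376 + 5760)) = 1/(4*576/(-9216)) = 1/(4*576*(-1/9216)) = 1/(-¼) = -4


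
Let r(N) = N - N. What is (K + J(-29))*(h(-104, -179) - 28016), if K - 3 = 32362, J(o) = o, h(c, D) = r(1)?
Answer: -905925376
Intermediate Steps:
r(N) = 0
h(c, D) = 0
K = 32365 (K = 3 + 32362 = 32365)
(K + J(-29))*(h(-104, -179) - 28016) = (32365 - 29)*(0 - 28016) = 32336*(-28016) = -905925376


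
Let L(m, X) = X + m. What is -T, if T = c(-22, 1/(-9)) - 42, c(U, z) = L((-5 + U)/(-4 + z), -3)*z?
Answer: 4706/111 ≈ 42.396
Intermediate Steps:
c(U, z) = z*(-3 + (-5 + U)/(-4 + z)) (c(U, z) = (-3 + (-5 + U)/(-4 + z))*z = z*(-3 + (-5 + U)/(-4 + z)))
T = -4706/111 (T = (7 - 22 - 3/(-9))/((-9)*(-4 + 1/(-9))) - 42 = -(7 - 22 - 3*(-⅑))/(9*(-4 - ⅑)) - 42 = -(7 - 22 + ⅓)/(9*(-37/9)) - 42 = -⅑*(-9/37)*(-44/3) - 42 = -44/111 - 42 = -4706/111 ≈ -42.396)
-T = -1*(-4706/111) = 4706/111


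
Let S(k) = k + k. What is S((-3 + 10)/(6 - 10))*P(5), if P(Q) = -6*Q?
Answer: 105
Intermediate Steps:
S(k) = 2*k
S((-3 + 10)/(6 - 10))*P(5) = (2*((-3 + 10)/(6 - 10)))*(-6*5) = (2*(7/(-4)))*(-30) = (2*(7*(-¼)))*(-30) = (2*(-7/4))*(-30) = -7/2*(-30) = 105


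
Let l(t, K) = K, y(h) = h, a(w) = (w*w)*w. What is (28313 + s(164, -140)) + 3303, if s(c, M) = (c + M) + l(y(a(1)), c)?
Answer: 31804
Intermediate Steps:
a(w) = w³ (a(w) = w²*w = w³)
s(c, M) = M + 2*c (s(c, M) = (c + M) + c = (M + c) + c = M + 2*c)
(28313 + s(164, -140)) + 3303 = (28313 + (-140 + 2*164)) + 3303 = (28313 + (-140 + 328)) + 3303 = (28313 + 188) + 3303 = 28501 + 3303 = 31804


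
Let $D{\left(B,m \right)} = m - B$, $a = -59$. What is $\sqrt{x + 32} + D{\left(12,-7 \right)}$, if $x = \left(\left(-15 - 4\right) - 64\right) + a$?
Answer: $-19 + i \sqrt{110} \approx -19.0 + 10.488 i$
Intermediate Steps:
$x = -142$ ($x = \left(\left(-15 - 4\right) - 64\right) - 59 = \left(-19 - 64\right) - 59 = -83 - 59 = -142$)
$\sqrt{x + 32} + D{\left(12,-7 \right)} = \sqrt{-142 + 32} - 19 = \sqrt{-110} - 19 = i \sqrt{110} - 19 = -19 + i \sqrt{110}$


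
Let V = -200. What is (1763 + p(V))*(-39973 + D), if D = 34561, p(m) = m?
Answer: -8458956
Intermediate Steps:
(1763 + p(V))*(-39973 + D) = (1763 - 200)*(-39973 + 34561) = 1563*(-5412) = -8458956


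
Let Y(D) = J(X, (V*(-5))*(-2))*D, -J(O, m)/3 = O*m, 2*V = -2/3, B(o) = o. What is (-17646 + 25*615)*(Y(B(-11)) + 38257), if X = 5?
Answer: -85632597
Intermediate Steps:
V = -1/3 (V = (-2/3)/2 = (-2*1/3)/2 = (1/2)*(-2/3) = -1/3 ≈ -0.33333)
J(O, m) = -3*O*m
Y(D) = 50*D (Y(D) = (-3*5*-1/3*(-5)*(-2))*D = (-3*5*(5/3)*(-2))*D = (-3*5*(-10/3))*D = 50*D)
(-17646 + 25*615)*(Y(B(-11)) + 38257) = (-17646 + 25*615)*(50*(-11) + 38257) = (-17646 + 15375)*(-550 + 38257) = -2271*37707 = -85632597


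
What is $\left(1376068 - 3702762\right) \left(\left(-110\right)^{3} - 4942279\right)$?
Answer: $14596000609626$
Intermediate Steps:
$\left(1376068 - 3702762\right) \left(\left(-110\right)^{3} - 4942279\right) = - 2326694 \left(-1331000 - 4942279\right) = \left(-2326694\right) \left(-6273279\right) = 14596000609626$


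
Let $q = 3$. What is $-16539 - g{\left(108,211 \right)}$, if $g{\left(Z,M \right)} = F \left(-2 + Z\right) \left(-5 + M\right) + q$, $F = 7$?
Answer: $-169394$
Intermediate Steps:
$g{\left(Z,M \right)} = 3 + 7 \left(-5 + M\right) \left(-2 + Z\right)$ ($g{\left(Z,M \right)} = 7 \left(-2 + Z\right) \left(-5 + M\right) + 3 = 7 \left(-5 + M\right) \left(-2 + Z\right) + 3 = 3 + 7 \left(-5 + M\right) \left(-2 + Z\right)$)
$-16539 - g{\left(108,211 \right)} = -16539 - \left(73 - 3780 - 2954 + 7 \cdot 211 \cdot 108\right) = -16539 - \left(73 - 3780 - 2954 + 159516\right) = -16539 - 152855 = -169394$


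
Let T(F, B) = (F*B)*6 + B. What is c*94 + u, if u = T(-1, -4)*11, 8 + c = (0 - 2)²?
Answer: -156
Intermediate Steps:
c = -4 (c = -8 + (0 - 2)² = -8 + (-2)² = -8 + 4 = -4)
T(F, B) = B + 6*B*F (T(F, B) = (B*F)*6 + B = 6*B*F + B = B + 6*B*F)
u = 220 (u = -4*(1 + 6*(-1))*11 = -4*(1 - 6)*11 = -4*(-5)*11 = 20*11 = 220)
c*94 + u = -4*94 + 220 = -376 + 220 = -156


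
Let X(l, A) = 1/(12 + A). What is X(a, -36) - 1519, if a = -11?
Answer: -36457/24 ≈ -1519.0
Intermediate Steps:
X(a, -36) - 1519 = 1/(12 - 36) - 1519 = 1/(-24) - 1519 = -1/24 - 1519 = -36457/24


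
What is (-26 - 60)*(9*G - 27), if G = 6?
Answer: -2322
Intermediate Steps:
(-26 - 60)*(9*G - 27) = (-26 - 60)*(9*6 - 27) = -86*(54 - 27) = -86*27 = -2322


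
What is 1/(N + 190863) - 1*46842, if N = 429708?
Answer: -29068786781/620571 ≈ -46842.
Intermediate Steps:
1/(N + 190863) - 1*46842 = 1/(429708 + 190863) - 1*46842 = 1/620571 - 46842 = -29068786781/620571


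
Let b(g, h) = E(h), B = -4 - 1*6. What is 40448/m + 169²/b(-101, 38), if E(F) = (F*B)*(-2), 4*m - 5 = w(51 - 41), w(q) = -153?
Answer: -29683723/28120 ≈ -1055.6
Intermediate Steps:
B = -10 (B = -4 - 6 = -10)
m = -37 (m = 5/4 + (¼)*(-153) = 5/4 - 153/4 = -37)
E(F) = 20*F (E(F) = (F*(-10))*(-2) = -10*F*(-2) = 20*F)
b(g, h) = 20*h
40448/m + 169²/b(-101, 38) = 40448/(-37) + 169²/((20*38)) = 40448*(-1/37) + 28561/760 = -40448/37 + 28561*(1/760) = -40448/37 + 28561/760 = -29683723/28120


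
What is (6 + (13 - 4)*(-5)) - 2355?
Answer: -2394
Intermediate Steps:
(6 + (13 - 4)*(-5)) - 2355 = (6 + 9*(-5)) - 2355 = (6 - 45) - 2355 = -39 - 2355 = -2394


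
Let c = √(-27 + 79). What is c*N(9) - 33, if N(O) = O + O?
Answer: -33 + 36*√13 ≈ 96.800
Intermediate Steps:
N(O) = 2*O
c = 2*√13 (c = √52 = 2*√13 ≈ 7.2111)
c*N(9) - 33 = (2*√13)*(2*9) - 33 = (2*√13)*18 - 33 = 36*√13 - 33 = -33 + 36*√13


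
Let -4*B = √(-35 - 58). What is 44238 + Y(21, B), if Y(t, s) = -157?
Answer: 44081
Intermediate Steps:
B = -I*√93/4 (B = -√(-35 - 58)/4 = -I*√93/4 ≈ -2.4109*I)
44238 + Y(21, B) = 44238 - 157 = 44081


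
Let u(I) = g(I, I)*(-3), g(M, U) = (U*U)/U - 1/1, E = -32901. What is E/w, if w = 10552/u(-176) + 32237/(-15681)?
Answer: -91317942837/49449355 ≈ -1846.7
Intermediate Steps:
g(M, U) = -1 + U (g(M, U) = U**2/U - 1*1 = U - 1 = -1 + U)
u(I) = 3 - 3*I (u(I) = (-1 + I)*(-3) = 3 - 3*I)
w = 49449355/2775537 (w = 10552/(3 - 3*(-176)) + 32237/(-15681) = 10552/(3 + 528) + 32237*(-1/15681) = 10552/531 - 32237/15681 = 49449355/2775537 ≈ 17.816)
E/w = -32901/49449355/2775537 = -32901*2775537/49449355 = -91317942837/49449355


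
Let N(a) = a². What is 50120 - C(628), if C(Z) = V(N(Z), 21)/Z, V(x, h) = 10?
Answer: 15737675/314 ≈ 50120.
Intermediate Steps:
C(Z) = 10/Z
50120 - C(628) = 50120 - 10/628 = 50120 - 1*5/314 = 50120 - 5/314 = 15737675/314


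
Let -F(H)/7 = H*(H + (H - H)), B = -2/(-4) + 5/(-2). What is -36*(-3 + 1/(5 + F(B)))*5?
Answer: 12600/23 ≈ 547.83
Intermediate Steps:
B = -2 (B = -2*(-1/4) + 5*(-1/2) = 1/2 - 5/2 = -2)
F(H) = -7*H**2 (F(H) = -7*H*(H + (H - H)) = -7*H*(H + 0) = -7*H*H = -7*H**2)
-36*(-3 + 1/(5 + F(B)))*5 = -36*(-3 + 1/(5 - 7*(-2)**2))*5 = -36*(-3 + 1/(5 - 7*4))*5 = -36*(-3 + 1/(5 - 28))*5 = -36*(-3 + 1/(-23))*5 = -36*(-3 - 1/23)*5 = -(-2520)*5/23 = -36*(-350/23) = 12600/23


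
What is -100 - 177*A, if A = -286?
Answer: 50522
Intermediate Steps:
-100 - 177*A = -100 - 177*(-286) = -100 + 50622 = 50522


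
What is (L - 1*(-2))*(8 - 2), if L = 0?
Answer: 12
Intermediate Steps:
(L - 1*(-2))*(8 - 2) = (0 - 1*(-2))*(8 - 2) = (0 + 2)*6 = 2*6 = 12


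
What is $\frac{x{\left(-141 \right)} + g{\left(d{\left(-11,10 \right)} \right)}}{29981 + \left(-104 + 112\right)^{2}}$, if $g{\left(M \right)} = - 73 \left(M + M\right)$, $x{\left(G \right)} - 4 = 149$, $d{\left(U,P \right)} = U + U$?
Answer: $\frac{673}{6009} \approx 0.112$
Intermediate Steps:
$d{\left(U,P \right)} = 2 U$
$x{\left(G \right)} = 153$ ($x{\left(G \right)} = 4 + 149 = 153$)
$g{\left(M \right)} = - 146 M$ ($g{\left(M \right)} = - 73 \cdot 2 M = - 146 M$)
$\frac{x{\left(-141 \right)} + g{\left(d{\left(-11,10 \right)} \right)}}{29981 + \left(-104 + 112\right)^{2}} = \frac{153 - 146 \cdot 2 \left(-11\right)}{29981 + \left(-104 + 112\right)^{2}} = \frac{153 - -3212}{29981 + 8^{2}} = \frac{153 + 3212}{29981 + 64} = \frac{3365}{30045} = 3365 \cdot \frac{1}{30045} = \frac{673}{6009}$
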